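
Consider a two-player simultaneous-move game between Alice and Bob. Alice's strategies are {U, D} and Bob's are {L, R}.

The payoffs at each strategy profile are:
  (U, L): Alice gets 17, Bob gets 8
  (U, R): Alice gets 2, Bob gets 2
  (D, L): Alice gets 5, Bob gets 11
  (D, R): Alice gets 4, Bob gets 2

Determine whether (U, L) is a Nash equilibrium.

At (U, L), Alice earns 17; switching to D would give 5, so Alice has no profitable deviation.
Bob earns 8; switching to R would give 2, so Bob has no profitable deviation.
Neither player can gain by a unilateral deviation, so this profile is a Nash equilibrium.

Yes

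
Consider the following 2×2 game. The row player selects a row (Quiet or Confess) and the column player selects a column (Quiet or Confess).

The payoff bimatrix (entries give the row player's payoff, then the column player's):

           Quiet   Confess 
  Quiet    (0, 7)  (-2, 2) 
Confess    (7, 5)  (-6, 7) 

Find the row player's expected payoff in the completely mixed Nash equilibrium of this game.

-14/11

First find q, the probability the column player plays Quiet, from the row player's indifference between Quiet and Confess: −2(1−q) = 7q − 6(1−q), giving q = 4/11.
Since the row player is indifferent in equilibrium, the row player's expected payoff equals the payoff from either row against (4/11, 7/11). Using Quiet: −2(7/11) = -14/11.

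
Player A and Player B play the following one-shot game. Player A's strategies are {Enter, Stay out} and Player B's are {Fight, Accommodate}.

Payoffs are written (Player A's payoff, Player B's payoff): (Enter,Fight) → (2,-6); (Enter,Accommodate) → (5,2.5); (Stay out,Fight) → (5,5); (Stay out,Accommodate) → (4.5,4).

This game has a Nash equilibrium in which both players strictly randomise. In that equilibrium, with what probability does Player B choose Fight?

Let q be the probability that Player B plays Fight. In a completely mixed equilibrium, Player A must be indifferent between Enter and Stay out.
Player A's expected payoff from Enter is 2q + 5(1−q); from Stay out it is 5q + 4.5(1−q).
Setting these equal: −3q + 5 = 0.5q + 4.5, so q = 1/7.

1/7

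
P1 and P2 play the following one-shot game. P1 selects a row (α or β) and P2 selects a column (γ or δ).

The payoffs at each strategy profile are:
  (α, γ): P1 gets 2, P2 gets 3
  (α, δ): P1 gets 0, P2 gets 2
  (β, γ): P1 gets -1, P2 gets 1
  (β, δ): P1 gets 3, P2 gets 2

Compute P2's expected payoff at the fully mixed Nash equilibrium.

First find p, the probability P1 plays α, from P2's indifference between γ and δ: 3p + (1−p) = 2p + 2(1−p), giving p = 1/2.
Since P2 is indifferent in equilibrium, P2's expected payoff equals the payoff from either column against (1/2, 1/2). Using γ: 3(1/2) + (1/2) = 2.

2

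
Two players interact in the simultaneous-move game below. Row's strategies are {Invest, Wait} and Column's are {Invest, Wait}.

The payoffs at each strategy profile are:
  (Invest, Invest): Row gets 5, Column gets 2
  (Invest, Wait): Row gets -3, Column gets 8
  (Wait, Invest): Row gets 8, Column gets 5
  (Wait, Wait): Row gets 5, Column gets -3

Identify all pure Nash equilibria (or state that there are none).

(Invest, Invest): Row prefers Wait (8 > 5); Column prefers Wait (8 > 2) — not an equilibrium.
(Invest, Wait): Row prefers Wait (5 > -3) — not an equilibrium.
(Wait, Invest): Row gets 8 ≥ 5 from Invest, and Column gets 5 ≥ -3 from Wait — Nash equilibrium.
(Wait, Wait): Column prefers Invest (5 > -3) — not an equilibrium.

(Wait, Invest)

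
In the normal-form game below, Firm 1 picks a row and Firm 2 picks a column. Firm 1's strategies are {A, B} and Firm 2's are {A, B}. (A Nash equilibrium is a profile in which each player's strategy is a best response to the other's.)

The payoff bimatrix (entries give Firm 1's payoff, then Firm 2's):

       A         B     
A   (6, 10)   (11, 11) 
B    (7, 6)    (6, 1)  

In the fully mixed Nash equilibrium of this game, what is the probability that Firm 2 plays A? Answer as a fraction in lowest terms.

5/6

Let q be the probability that Firm 2 plays A. In a completely mixed equilibrium, Firm 1 must be indifferent between A and B.
Firm 1's expected payoff from A is 6q + 11(1−q); from B it is 7q + 6(1−q).
Setting these equal: −5q + 11 = q + 6, so q = 5/6.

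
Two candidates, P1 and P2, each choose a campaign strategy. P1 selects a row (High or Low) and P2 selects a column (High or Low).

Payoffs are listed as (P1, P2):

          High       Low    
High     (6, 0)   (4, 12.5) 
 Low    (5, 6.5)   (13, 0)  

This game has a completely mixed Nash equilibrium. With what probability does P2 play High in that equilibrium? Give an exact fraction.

9/10

Let y be the probability that P2 plays High. In a completely mixed equilibrium, P1 must be indifferent between High and Low.
P1's expected payoff from High is 6y + 4(1−y); from Low it is 5y + 13(1−y).
Setting these equal: 2y + 4 = −8y + 13, so y = 9/10.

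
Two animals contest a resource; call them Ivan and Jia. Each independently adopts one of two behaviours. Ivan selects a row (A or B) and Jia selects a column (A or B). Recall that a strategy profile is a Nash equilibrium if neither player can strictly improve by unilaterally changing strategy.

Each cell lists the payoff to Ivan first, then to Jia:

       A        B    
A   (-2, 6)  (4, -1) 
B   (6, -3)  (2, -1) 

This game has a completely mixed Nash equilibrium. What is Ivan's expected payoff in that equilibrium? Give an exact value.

14/5

First find y, the probability Jia plays A, from Ivan's indifference between A and B: −2y + 4(1−y) = 6y + 2(1−y), giving y = 1/5.
Since Ivan is indifferent in equilibrium, Ivan's expected payoff equals the payoff from either row against (1/5, 4/5). Using A: −2(1/5) + 4(4/5) = 14/5.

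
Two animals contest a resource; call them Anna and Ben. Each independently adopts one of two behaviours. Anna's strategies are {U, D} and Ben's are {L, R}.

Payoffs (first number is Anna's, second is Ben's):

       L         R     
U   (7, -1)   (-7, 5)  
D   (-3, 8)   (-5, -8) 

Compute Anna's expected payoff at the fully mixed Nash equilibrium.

First find y, the probability Ben plays L, from Anna's indifference between U and D: 7y − 7(1−y) = −3y − 5(1−y), giving y = 1/6.
Since Anna is indifferent in equilibrium, Anna's expected payoff equals the payoff from either row against (1/6, 5/6). Using U: 7(1/6) − 7(5/6) = -14/3.

-14/3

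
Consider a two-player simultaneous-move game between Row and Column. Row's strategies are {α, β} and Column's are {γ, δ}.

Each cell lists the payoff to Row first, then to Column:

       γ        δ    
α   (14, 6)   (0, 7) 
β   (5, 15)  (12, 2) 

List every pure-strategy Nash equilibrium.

none

(α, γ): Column prefers δ (7 > 6) — not an equilibrium.
(α, δ): Row prefers β (12 > 0) — not an equilibrium.
(β, γ): Row prefers α (14 > 5) — not an equilibrium.
(β, δ): Column prefers γ (15 > 2) — not an equilibrium.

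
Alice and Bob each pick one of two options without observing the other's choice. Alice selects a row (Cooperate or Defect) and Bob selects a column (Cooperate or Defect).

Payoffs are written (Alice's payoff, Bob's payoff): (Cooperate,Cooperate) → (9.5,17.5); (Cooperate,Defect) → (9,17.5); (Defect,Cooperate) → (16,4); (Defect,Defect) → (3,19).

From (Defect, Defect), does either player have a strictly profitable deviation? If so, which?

Alice

Alice at (Defect, Defect) earns 3; deviating to Cooperate yields 9 — a strict improvement.
Bob earns 19; deviating to Cooperate yields 4 — not better.
Only Alice has a strictly profitable deviation.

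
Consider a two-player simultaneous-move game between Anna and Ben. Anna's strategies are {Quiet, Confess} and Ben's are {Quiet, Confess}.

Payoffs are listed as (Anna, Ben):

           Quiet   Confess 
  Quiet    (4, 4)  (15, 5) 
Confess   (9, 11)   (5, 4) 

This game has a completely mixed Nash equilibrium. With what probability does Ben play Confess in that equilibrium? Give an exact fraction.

Let q be the probability that Ben plays Quiet. In a completely mixed equilibrium, Anna must be indifferent between Quiet and Confess.
Anna's expected payoff from Quiet is 4q + 15(1−q); from Confess it is 9q + 5(1−q).
Setting these equal: −11q + 15 = 4q + 5, so q = 2/3.
Therefore Ben plays Confess with probability 1 − 2/3 = 1/3.

1/3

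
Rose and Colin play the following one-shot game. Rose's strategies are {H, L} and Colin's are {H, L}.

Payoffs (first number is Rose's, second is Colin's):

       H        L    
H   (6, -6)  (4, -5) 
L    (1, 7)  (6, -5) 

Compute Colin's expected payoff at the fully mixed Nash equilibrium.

First find x, the probability Rose plays H, from Colin's indifference between H and L: −6x + 7(1−x) = −5x − 5(1−x), giving x = 12/13.
Since Colin is indifferent in equilibrium, Colin's expected payoff equals the payoff from either column against (12/13, 1/13). Using H: −6(12/13) + 7(1/13) = -5.

-5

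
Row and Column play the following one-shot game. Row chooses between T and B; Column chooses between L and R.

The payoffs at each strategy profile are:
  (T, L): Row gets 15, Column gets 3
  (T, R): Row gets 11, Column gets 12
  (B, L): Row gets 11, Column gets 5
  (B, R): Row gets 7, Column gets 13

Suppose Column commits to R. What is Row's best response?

T

Against R, Row earns 11 from T and 7 from B.
So T is the best response.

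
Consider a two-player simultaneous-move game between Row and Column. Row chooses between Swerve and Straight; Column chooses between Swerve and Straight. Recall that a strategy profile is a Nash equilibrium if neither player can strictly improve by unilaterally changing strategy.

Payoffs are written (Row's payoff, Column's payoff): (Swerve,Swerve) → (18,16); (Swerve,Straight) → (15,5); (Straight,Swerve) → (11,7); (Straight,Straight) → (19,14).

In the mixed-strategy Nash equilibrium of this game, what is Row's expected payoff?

177/11

First find q, the probability Column plays Swerve, from Row's indifference between Swerve and Straight: 18q + 15(1−q) = 11q + 19(1−q), giving q = 4/11.
Since Row is indifferent in equilibrium, Row's expected payoff equals the payoff from either row against (4/11, 7/11). Using Swerve: 18(4/11) + 15(7/11) = 177/11.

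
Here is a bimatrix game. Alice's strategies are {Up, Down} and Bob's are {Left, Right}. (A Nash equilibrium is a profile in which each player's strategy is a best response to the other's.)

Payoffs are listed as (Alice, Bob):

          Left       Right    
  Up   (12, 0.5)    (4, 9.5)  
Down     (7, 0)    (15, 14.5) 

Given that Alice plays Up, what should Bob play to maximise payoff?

Against Up, Bob earns 0.5 from Left and 9.5 from Right.
So Right is the best response.

Right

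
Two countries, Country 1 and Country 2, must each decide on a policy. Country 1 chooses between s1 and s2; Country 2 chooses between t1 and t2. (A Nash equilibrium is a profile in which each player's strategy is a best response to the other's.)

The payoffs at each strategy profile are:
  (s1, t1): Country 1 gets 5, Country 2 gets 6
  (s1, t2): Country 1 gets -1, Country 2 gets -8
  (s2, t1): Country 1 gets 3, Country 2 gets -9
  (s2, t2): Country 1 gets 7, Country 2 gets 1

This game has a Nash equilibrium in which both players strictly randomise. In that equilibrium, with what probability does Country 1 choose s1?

5/12

Let p be the probability that Country 1 plays s1. In a completely mixed equilibrium, Country 2 must be indifferent between t1 and t2.
Country 2's expected payoff from t1 is 6p − 9(1−p); from t2 it is −8p + (1−p).
Setting these equal: 15p − 9 = −9p + 1, so p = 5/12.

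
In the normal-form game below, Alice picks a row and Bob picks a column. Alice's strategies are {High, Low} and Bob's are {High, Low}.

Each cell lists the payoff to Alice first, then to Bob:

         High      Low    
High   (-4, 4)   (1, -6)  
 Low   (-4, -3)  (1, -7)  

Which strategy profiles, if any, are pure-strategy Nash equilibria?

(High, High): Alice gets -4 ≥ -4 from Low, and Bob gets 4 ≥ -6 from Low — Nash equilibrium.
(High, Low): Bob prefers High (4 > -6) — not an equilibrium.
(Low, High): Alice gets -4 ≥ -4 from High, and Bob gets -3 ≥ -7 from Low — Nash equilibrium.
(Low, Low): Bob prefers High (-3 > -7) — not an equilibrium.

(High, High) and (Low, High)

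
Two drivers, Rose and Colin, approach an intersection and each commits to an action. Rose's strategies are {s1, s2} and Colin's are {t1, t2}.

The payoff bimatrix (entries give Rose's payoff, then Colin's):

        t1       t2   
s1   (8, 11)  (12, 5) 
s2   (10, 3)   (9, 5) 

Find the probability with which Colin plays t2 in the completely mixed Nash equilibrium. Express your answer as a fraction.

2/5

Let c be the probability that Colin plays t1. In a completely mixed equilibrium, Rose must be indifferent between s1 and s2.
Rose's expected payoff from s1 is 8c + 12(1−c); from s2 it is 10c + 9(1−c).
Setting these equal: −4c + 12 = c + 9, so c = 3/5.
Therefore Colin plays t2 with probability 1 − 3/5 = 2/5.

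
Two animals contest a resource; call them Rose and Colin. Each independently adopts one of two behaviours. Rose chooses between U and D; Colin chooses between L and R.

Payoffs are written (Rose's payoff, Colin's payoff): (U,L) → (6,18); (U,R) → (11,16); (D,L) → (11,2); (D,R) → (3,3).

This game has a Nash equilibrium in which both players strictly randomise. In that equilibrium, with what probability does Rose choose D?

Let r be the probability that Rose plays U. In a completely mixed equilibrium, Colin must be indifferent between L and R.
Colin's expected payoff from L is 18r + 2(1−r); from R it is 16r + 3(1−r).
Setting these equal: 16r + 2 = 13r + 3, so r = 1/3.
Therefore Rose plays D with probability 1 − 1/3 = 2/3.

2/3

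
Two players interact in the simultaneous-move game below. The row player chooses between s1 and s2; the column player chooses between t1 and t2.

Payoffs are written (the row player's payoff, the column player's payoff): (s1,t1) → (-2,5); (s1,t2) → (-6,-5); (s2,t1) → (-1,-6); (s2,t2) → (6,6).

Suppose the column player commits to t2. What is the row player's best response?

Against t2, the row player earns -6 from s1 and 6 from s2.
So s2 is the best response.

s2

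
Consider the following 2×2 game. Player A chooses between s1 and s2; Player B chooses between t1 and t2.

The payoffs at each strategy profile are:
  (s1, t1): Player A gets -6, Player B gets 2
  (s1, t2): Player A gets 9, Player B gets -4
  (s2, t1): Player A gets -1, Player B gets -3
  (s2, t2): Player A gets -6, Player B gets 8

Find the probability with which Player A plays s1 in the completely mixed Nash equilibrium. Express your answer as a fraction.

Let p be the probability that Player A plays s1. In a completely mixed equilibrium, Player B must be indifferent between t1 and t2.
Player B's expected payoff from t1 is 2p − 3(1−p); from t2 it is −4p + 8(1−p).
Setting these equal: 5p − 3 = −12p + 8, so p = 11/17.

11/17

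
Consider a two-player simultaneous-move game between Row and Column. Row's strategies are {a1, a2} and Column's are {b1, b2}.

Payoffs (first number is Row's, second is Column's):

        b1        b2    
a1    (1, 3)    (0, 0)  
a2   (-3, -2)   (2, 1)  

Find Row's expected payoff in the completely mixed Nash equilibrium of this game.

1/3

First find q, the probability Column plays b1, from Row's indifference between a1 and a2: q = −3q + 2(1−q), giving q = 1/3.
Since Row is indifferent in equilibrium, Row's expected payoff equals the payoff from either row against (1/3, 2/3). Using a1: (1/3) = 1/3.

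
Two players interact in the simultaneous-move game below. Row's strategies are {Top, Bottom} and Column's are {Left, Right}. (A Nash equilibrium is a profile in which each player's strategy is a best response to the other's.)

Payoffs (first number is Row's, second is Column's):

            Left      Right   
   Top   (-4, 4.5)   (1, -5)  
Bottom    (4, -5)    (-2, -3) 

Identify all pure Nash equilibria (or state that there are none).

none

(Top, Left): Row prefers Bottom (4 > -4) — not an equilibrium.
(Top, Right): Column prefers Left (4.5 > -5) — not an equilibrium.
(Bottom, Left): Column prefers Right (-3 > -5) — not an equilibrium.
(Bottom, Right): Row prefers Top (1 > -2) — not an equilibrium.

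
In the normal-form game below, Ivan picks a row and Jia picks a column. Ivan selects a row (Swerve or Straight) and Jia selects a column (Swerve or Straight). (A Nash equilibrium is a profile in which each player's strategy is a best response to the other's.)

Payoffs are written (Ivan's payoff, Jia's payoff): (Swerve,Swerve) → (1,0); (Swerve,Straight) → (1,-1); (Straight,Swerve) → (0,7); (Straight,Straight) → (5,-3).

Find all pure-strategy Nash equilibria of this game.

(Swerve, Swerve): Ivan gets 1 ≥ 0 from Straight, and Jia gets 0 ≥ -1 from Straight — Nash equilibrium.
(Swerve, Straight): Ivan prefers Straight (5 > 1); Jia prefers Swerve (0 > -1) — not an equilibrium.
(Straight, Swerve): Ivan prefers Swerve (1 > 0) — not an equilibrium.
(Straight, Straight): Jia prefers Swerve (7 > -3) — not an equilibrium.

(Swerve, Swerve)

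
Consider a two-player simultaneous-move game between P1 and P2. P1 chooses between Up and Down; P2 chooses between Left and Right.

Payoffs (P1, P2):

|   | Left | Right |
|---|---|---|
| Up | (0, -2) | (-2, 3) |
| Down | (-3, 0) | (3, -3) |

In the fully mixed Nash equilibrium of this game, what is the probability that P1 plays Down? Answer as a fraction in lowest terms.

Let r be the probability that P1 plays Up. In a completely mixed equilibrium, P2 must be indifferent between Left and Right.
P2's expected payoff from Left is −2r; from Right it is 3r − 3(1−r).
Setting these equal: −2r = 6r − 3, so r = 3/8.
Therefore P1 plays Down with probability 1 − 3/8 = 5/8.

5/8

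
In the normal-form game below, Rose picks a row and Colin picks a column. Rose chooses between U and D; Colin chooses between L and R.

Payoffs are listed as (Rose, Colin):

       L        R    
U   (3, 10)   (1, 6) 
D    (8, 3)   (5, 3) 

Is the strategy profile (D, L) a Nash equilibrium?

Yes

At (D, L), Rose earns 8; switching to U would give 3, so Rose has no profitable deviation.
Colin earns 3; switching to R would give 3, so Colin has no profitable deviation.
Neither player can gain by a unilateral deviation, so this profile is a Nash equilibrium.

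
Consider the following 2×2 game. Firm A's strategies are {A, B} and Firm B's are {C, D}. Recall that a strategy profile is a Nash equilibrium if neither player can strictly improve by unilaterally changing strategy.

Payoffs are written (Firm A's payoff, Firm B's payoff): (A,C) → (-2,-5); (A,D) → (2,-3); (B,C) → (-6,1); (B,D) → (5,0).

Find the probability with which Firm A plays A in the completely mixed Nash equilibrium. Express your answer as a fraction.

Let r be the probability that Firm A plays A. In a completely mixed equilibrium, Firm B must be indifferent between C and D.
Firm B's expected payoff from C is −5r + (1−r); from D it is −3r.
Setting these equal: −6r + 1 = −3r, so r = 1/3.

1/3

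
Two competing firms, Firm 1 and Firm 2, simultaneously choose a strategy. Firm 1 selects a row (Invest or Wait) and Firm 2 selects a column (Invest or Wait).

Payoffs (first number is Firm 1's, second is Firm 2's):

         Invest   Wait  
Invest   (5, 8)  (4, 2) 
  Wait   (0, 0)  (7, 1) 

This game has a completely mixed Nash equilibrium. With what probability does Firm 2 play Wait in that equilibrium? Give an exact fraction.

5/8

Let c be the probability that Firm 2 plays Invest. In a completely mixed equilibrium, Firm 1 must be indifferent between Invest and Wait.
Firm 1's expected payoff from Invest is 5c + 4(1−c); from Wait it is 7(1−c).
Setting these equal: c + 4 = −7c + 7, so c = 3/8.
Therefore Firm 2 plays Wait with probability 1 − 3/8 = 5/8.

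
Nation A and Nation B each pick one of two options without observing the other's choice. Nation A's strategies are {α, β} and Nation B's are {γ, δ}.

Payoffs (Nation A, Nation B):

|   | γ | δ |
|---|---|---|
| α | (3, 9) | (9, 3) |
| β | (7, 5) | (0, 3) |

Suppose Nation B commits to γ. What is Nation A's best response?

Against γ, Nation A earns 3 from α and 7 from β.
So β is the best response.

β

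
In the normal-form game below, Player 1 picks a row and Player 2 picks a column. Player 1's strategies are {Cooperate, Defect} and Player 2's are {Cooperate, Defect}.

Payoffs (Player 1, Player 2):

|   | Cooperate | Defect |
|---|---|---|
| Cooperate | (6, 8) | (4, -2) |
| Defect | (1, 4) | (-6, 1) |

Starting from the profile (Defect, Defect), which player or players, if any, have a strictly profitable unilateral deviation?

Player 1 at (Defect, Defect) earns -6; deviating to Cooperate yields 4 — a strict improvement.
Player 2 earns 1; deviating to Cooperate yields 4 — a strict improvement.
Both Player 1 and Player 2 have strictly profitable deviations.

Both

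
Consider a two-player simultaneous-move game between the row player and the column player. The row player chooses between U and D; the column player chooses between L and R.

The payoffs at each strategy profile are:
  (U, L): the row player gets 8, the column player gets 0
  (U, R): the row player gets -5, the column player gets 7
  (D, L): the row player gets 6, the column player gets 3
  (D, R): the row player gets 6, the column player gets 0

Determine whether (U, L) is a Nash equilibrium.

At (U, L), the row player earns 8; switching to D would give 6, so the row player has no profitable deviation.
The column player earns 0; switching to R would give 7, so the column player would deviate.
Since at least one player can profitably deviate, this is not a Nash equilibrium.

No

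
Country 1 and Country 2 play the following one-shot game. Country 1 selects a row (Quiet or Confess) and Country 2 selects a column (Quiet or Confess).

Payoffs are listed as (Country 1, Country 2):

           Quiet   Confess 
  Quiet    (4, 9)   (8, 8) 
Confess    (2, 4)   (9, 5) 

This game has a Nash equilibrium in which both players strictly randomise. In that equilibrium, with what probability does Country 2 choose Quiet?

Let y be the probability that Country 2 plays Quiet. In a completely mixed equilibrium, Country 1 must be indifferent between Quiet and Confess.
Country 1's expected payoff from Quiet is 4y + 8(1−y); from Confess it is 2y + 9(1−y).
Setting these equal: −4y + 8 = −7y + 9, so y = 1/3.

1/3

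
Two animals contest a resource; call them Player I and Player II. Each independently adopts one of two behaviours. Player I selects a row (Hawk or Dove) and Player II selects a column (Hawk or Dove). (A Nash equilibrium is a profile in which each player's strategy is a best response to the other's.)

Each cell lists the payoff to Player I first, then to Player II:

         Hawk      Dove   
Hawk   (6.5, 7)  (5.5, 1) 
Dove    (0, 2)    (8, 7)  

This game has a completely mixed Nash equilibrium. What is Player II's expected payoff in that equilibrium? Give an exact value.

First find p, the probability Player I plays Hawk, from Player II's indifference between Hawk and Dove: 7p + 2(1−p) = p + 7(1−p), giving p = 5/11.
Since Player II is indifferent in equilibrium, Player II's expected payoff equals the payoff from either column against (5/11, 6/11). Using Hawk: 7(5/11) + 2(6/11) = 47/11.

47/11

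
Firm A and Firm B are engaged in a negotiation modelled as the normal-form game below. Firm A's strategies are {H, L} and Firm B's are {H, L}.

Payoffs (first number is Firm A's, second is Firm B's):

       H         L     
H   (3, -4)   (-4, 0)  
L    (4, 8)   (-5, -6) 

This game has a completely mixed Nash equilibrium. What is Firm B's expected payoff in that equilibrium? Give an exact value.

-4/3

First find p, the probability Firm A plays H, from Firm B's indifference between H and L: −4p + 8(1−p) = −6(1−p), giving p = 7/9.
Since Firm B is indifferent in equilibrium, Firm B's expected payoff equals the payoff from either column against (7/9, 2/9). Using H: −4(7/9) + 8(2/9) = -4/3.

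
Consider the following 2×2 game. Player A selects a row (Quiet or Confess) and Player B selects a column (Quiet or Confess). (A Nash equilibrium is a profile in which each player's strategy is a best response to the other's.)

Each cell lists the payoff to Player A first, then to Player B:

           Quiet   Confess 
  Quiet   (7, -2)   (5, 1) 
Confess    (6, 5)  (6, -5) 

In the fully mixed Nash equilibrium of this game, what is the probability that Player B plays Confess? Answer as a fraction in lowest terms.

1/2

Let c be the probability that Player B plays Quiet. In a completely mixed equilibrium, Player A must be indifferent between Quiet and Confess.
Player A's expected payoff from Quiet is 7c + 5(1−c); from Confess it is 6c + 6(1−c).
Setting these equal: 2c + 5 = 6, so c = 1/2.
Therefore Player B plays Confess with probability 1 − 1/2 = 1/2.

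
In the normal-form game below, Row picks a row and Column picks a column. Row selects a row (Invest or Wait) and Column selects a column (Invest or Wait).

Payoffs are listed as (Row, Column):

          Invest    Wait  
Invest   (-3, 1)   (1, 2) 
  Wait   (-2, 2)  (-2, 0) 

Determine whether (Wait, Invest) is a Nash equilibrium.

At (Wait, Invest), Row earns -2; switching to Invest would give -3, so Row has no profitable deviation.
Column earns 2; switching to Wait would give 0, so Column has no profitable deviation.
Neither player can gain by a unilateral deviation, so this profile is a Nash equilibrium.

Yes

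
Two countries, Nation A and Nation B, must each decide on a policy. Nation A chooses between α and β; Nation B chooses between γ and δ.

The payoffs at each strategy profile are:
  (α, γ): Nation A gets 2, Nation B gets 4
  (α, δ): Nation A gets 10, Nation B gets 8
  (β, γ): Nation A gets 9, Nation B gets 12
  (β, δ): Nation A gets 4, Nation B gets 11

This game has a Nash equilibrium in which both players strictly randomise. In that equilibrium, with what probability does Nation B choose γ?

6/13

Let q be the probability that Nation B plays γ. In a completely mixed equilibrium, Nation A must be indifferent between α and β.
Nation A's expected payoff from α is 2q + 10(1−q); from β it is 9q + 4(1−q).
Setting these equal: −8q + 10 = 5q + 4, so q = 6/13.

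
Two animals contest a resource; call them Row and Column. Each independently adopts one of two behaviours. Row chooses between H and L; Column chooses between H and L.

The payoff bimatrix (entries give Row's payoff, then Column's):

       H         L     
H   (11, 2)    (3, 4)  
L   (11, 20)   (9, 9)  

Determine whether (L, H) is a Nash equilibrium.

At (L, H), Row earns 11; switching to H would give 11, so Row has no profitable deviation.
Column earns 20; switching to L would give 9, so Column has no profitable deviation.
Neither player can gain by a unilateral deviation, so this profile is a Nash equilibrium.

Yes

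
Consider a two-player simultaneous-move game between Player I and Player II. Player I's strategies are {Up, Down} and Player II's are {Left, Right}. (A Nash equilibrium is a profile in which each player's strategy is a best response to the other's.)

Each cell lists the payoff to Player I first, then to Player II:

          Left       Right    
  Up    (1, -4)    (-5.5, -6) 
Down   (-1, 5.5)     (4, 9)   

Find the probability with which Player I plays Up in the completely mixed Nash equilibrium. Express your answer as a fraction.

7/11

Let r be the probability that Player I plays Up. In a completely mixed equilibrium, Player II must be indifferent between Left and Right.
Player II's expected payoff from Left is −4r + 5.5(1−r); from Right it is −6r + 9(1−r).
Setting these equal: −9.5r + 5.5 = −15r + 9, so r = 7/11.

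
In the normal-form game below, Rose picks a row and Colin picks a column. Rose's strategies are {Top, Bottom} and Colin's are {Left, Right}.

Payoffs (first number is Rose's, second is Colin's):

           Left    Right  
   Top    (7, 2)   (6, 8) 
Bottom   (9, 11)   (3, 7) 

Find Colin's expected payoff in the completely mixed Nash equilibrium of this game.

First find p, the probability Rose plays Top, from Colin's indifference between Left and Right: 2p + 11(1−p) = 8p + 7(1−p), giving p = 2/5.
Since Colin is indifferent in equilibrium, Colin's expected payoff equals the payoff from either column against (2/5, 3/5). Using Left: 2(2/5) + 11(3/5) = 37/5.

37/5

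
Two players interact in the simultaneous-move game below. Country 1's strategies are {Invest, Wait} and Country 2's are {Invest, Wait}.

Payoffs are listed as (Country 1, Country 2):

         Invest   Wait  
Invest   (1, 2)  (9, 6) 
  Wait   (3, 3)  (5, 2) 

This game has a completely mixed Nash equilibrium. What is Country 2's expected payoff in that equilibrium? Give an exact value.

First find p, the probability Country 1 plays Invest, from Country 2's indifference between Invest and Wait: 2p + 3(1−p) = 6p + 2(1−p), giving p = 1/5.
Since Country 2 is indifferent in equilibrium, Country 2's expected payoff equals the payoff from either column against (1/5, 4/5). Using Invest: 2(1/5) + 3(4/5) = 14/5.

14/5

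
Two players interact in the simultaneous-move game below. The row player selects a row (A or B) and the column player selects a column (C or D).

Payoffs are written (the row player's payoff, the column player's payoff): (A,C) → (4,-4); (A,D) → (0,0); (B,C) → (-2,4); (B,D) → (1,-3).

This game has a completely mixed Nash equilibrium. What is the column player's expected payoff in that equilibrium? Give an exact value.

-12/11

First find p, the probability the row player plays A, from the column player's indifference between C and D: −4p + 4(1−p) = −3(1−p), giving p = 7/11.
Since the column player is indifferent in equilibrium, the column player's expected payoff equals the payoff from either column against (7/11, 4/11). Using C: −4(7/11) + 4(4/11) = -12/11.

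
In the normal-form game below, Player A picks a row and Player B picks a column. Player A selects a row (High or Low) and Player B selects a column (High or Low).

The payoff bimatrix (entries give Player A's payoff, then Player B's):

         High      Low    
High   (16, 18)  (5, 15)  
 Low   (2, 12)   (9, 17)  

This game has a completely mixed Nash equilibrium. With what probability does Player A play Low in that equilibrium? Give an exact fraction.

3/8

Let x be the probability that Player A plays High. In a completely mixed equilibrium, Player B must be indifferent between High and Low.
Player B's expected payoff from High is 18x + 12(1−x); from Low it is 15x + 17(1−x).
Setting these equal: 6x + 12 = −2x + 17, so x = 5/8.
Therefore Player A plays Low with probability 1 − 5/8 = 3/8.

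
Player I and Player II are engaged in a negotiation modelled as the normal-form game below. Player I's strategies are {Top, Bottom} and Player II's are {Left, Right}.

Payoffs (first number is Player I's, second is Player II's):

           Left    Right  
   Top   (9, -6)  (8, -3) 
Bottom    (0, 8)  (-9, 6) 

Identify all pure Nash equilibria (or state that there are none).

(Top, Right)

(Top, Left): Player II prefers Right (-3 > -6) — not an equilibrium.
(Top, Right): Player I gets 8 ≥ -9 from Bottom, and Player II gets -3 ≥ -6 from Left — Nash equilibrium.
(Bottom, Left): Player I prefers Top (9 > 0) — not an equilibrium.
(Bottom, Right): Player I prefers Top (8 > -9); Player II prefers Left (8 > 6) — not an equilibrium.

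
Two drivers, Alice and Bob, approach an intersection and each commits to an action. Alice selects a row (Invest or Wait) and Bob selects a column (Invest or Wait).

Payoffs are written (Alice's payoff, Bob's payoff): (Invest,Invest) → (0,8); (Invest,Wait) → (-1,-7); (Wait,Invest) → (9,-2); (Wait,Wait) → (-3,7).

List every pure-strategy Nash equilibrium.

(Invest, Invest): Alice prefers Wait (9 > 0) — not an equilibrium.
(Invest, Wait): Bob prefers Invest (8 > -7) — not an equilibrium.
(Wait, Invest): Bob prefers Wait (7 > -2) — not an equilibrium.
(Wait, Wait): Alice prefers Invest (-1 > -3) — not an equilibrium.

none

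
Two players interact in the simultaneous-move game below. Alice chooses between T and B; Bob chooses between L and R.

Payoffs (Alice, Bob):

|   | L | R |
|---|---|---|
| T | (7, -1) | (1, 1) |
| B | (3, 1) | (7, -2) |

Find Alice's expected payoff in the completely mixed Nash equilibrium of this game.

First find q, the probability Bob plays L, from Alice's indifference between T and B: 7q + (1−q) = 3q + 7(1−q), giving q = 3/5.
Since Alice is indifferent in equilibrium, Alice's expected payoff equals the payoff from either row against (3/5, 2/5). Using T: 7(3/5) + (2/5) = 23/5.

23/5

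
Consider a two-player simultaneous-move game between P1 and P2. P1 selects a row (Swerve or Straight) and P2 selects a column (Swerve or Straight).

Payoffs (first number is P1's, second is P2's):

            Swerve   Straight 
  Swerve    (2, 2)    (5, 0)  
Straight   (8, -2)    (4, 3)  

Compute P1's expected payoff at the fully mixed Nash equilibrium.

32/7

First find y, the probability P2 plays Swerve, from P1's indifference between Swerve and Straight: 2y + 5(1−y) = 8y + 4(1−y), giving y = 1/7.
Since P1 is indifferent in equilibrium, P1's expected payoff equals the payoff from either row against (1/7, 6/7). Using Swerve: 2(1/7) + 5(6/7) = 32/7.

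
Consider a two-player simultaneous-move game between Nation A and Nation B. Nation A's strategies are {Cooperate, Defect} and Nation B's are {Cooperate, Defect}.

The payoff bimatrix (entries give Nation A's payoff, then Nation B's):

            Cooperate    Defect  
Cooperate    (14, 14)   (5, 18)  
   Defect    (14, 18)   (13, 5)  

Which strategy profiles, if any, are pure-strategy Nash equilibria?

(Defect, Cooperate)

(Cooperate, Cooperate): Nation B prefers Defect (18 > 14) — not an equilibrium.
(Cooperate, Defect): Nation A prefers Defect (13 > 5) — not an equilibrium.
(Defect, Cooperate): Nation A gets 14 ≥ 14 from Cooperate, and Nation B gets 18 ≥ 5 from Defect — Nash equilibrium.
(Defect, Defect): Nation B prefers Cooperate (18 > 5) — not an equilibrium.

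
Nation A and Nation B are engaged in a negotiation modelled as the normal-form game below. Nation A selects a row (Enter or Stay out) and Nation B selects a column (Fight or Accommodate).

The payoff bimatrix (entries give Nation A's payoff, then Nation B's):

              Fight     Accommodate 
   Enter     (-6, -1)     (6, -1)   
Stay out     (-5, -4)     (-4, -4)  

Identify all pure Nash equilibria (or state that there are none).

(Enter, Accommodate) and (Stay out, Fight)

(Enter, Fight): Nation A prefers Stay out (-5 > -6) — not an equilibrium.
(Enter, Accommodate): Nation A gets 6 ≥ -4 from Stay out, and Nation B gets -1 ≥ -1 from Fight — Nash equilibrium.
(Stay out, Fight): Nation A gets -5 ≥ -6 from Enter, and Nation B gets -4 ≥ -4 from Accommodate — Nash equilibrium.
(Stay out, Accommodate): Nation A prefers Enter (6 > -4) — not an equilibrium.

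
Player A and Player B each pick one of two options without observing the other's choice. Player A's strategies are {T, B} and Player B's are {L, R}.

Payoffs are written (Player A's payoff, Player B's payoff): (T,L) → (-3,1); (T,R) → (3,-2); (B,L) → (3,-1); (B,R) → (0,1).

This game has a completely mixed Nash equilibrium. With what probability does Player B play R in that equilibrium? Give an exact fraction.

2/3

Let c be the probability that Player B plays L. In a completely mixed equilibrium, Player A must be indifferent between T and B.
Player A's expected payoff from T is −3c + 3(1−c); from B it is 3c.
Setting these equal: −6c + 3 = 3c, so c = 1/3.
Therefore Player B plays R with probability 1 − 1/3 = 2/3.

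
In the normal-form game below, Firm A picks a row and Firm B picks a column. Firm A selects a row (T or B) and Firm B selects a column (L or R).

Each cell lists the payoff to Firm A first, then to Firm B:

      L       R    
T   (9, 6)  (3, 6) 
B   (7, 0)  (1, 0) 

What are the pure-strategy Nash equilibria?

(T, L) and (T, R)

(T, L): Firm A gets 9 ≥ 7 from B, and Firm B gets 6 ≥ 6 from R — Nash equilibrium.
(T, R): Firm A gets 3 ≥ 1 from B, and Firm B gets 6 ≥ 6 from L — Nash equilibrium.
(B, L): Firm A prefers T (9 > 7) — not an equilibrium.
(B, R): Firm A prefers T (3 > 1) — not an equilibrium.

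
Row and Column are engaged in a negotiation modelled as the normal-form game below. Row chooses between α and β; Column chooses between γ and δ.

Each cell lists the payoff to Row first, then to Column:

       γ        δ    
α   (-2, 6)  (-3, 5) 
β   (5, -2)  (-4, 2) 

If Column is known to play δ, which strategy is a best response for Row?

α

Against δ, Row earns -3 from α and -4 from β.
So α is the best response.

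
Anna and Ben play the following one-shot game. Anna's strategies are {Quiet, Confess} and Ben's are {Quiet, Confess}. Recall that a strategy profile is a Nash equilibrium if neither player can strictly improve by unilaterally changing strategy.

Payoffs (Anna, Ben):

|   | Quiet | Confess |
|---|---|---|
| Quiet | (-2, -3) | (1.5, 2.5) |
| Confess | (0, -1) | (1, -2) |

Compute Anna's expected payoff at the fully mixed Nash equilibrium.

4/5

First find y, the probability Ben plays Quiet, from Anna's indifference between Quiet and Confess: −2y + 1.5(1−y) = (1−y), giving y = 1/5.
Since Anna is indifferent in equilibrium, Anna's expected payoff equals the payoff from either row against (1/5, 4/5). Using Quiet: −2(1/5) + 1.5(4/5) = 4/5.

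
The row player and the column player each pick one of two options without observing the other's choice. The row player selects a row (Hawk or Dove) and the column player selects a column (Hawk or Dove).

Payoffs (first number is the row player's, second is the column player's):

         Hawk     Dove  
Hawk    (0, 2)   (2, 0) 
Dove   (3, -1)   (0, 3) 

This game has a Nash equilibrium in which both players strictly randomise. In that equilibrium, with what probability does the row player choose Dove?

1/3

Let r be the probability that the row player plays Hawk. In a completely mixed equilibrium, the column player must be indifferent between Hawk and Dove.
The column player's expected payoff from Hawk is 2r − (1−r); from Dove it is 3(1−r).
Setting these equal: 3r − 1 = −3r + 3, so r = 2/3.
Therefore the row player plays Dove with probability 1 − 2/3 = 1/3.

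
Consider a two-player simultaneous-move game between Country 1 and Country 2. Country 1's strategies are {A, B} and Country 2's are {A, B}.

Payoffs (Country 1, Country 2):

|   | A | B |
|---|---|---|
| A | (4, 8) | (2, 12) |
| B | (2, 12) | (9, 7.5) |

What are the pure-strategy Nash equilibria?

none

(A, A): Country 2 prefers B (12 > 8) — not an equilibrium.
(A, B): Country 1 prefers B (9 > 2) — not an equilibrium.
(B, A): Country 1 prefers A (4 > 2) — not an equilibrium.
(B, B): Country 2 prefers A (12 > 7.5) — not an equilibrium.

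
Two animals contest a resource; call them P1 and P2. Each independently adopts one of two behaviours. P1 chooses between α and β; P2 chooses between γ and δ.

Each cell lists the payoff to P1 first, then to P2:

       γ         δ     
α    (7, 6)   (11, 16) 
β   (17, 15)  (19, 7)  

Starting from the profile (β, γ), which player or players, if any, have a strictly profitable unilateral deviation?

P1 at (β, γ) earns 17; deviating to α yields 7 — not better.
P2 earns 15; deviating to δ yields 7 — not better.
Neither player can strictly improve; the profile is a Nash equilibrium.

Neither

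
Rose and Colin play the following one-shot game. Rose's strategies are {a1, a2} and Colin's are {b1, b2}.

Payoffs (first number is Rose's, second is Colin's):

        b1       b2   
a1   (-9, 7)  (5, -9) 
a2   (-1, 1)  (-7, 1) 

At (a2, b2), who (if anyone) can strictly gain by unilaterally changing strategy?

Rose

Rose at (a2, b2) earns -7; deviating to a1 yields 5 — a strict improvement.
Colin earns 1; deviating to b1 yields 1 — not better.
Only Rose has a strictly profitable deviation.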